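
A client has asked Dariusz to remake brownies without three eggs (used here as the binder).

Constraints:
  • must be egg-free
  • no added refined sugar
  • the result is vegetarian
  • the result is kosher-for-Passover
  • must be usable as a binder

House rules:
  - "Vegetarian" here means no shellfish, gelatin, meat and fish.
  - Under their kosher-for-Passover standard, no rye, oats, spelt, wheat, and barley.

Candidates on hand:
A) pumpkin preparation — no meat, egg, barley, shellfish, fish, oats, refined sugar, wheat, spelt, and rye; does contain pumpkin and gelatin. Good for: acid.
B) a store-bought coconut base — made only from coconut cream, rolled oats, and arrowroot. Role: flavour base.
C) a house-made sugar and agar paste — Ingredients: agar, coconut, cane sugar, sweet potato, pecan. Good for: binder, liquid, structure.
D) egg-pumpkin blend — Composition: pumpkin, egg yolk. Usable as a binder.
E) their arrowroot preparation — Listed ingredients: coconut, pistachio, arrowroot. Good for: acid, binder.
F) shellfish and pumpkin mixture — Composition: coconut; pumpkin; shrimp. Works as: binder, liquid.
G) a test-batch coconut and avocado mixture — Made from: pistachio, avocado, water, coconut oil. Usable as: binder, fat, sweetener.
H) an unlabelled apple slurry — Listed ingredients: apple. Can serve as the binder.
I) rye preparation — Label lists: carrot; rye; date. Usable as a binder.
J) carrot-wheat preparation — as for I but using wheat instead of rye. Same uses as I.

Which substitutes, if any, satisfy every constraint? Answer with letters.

A: not usable as a binder; has gelatin, so not vegetarian — no
B: not usable as a binder; has rolled oats, so not kosher-for-Passover — out
C: has cane sugar, so not no-added-sugar — reject
D: has egg yolk, so not egg-free — reject
E: every rule checks out — OK
F: has shrimp, so not vegetarian — reject
G: kosher-for-Passover, vegetarian — OK
H: only apple; none excluded — OK
I: has rye, so not kosher-for-Passover — reject
J: has wheat, so not kosher-for-Passover — no

E, G, H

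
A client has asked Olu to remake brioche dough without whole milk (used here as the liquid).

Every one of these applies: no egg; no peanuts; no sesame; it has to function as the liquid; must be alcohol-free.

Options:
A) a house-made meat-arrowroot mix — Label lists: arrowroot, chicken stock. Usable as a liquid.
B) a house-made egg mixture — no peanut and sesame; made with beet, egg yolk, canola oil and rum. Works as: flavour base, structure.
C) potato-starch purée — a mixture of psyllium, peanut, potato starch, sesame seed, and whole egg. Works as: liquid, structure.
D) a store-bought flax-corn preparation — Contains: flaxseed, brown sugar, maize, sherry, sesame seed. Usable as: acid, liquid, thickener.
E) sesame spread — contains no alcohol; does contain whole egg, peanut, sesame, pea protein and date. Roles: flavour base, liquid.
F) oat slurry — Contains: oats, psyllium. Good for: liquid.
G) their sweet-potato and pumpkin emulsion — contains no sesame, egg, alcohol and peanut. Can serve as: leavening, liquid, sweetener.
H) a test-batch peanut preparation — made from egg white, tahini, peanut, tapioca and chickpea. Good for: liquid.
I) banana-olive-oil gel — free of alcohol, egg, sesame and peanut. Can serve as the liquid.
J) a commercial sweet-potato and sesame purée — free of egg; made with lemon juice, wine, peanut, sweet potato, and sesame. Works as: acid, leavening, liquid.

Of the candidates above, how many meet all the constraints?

4

A: only chicken stock and arrowroot; none excluded — OK
B: not usable as a liquid; has egg yolk, so not egg-free (and 1 more) — out
C: has whole egg, so not egg-free; has sesame seed, so not sesame-free (and 1 more) — reject
D: has sesame seed, so not sesame-free; has sherry, so not alcohol-free — out
E: has whole egg, so not egg-free; has sesame, so not sesame-free (and 1 more) — no
F: nothing on the exclusion list — valid
G: works as a liquid, no peanut, no alcohol — keep
H: has egg white, so not egg-free; has tahini, so not sesame-free (and 1 more) — out
I: works as a liquid, no peanut, no alcohol — OK
J: has sesame, so not sesame-free; has wine, so not alcohol-free (and 1 more) — out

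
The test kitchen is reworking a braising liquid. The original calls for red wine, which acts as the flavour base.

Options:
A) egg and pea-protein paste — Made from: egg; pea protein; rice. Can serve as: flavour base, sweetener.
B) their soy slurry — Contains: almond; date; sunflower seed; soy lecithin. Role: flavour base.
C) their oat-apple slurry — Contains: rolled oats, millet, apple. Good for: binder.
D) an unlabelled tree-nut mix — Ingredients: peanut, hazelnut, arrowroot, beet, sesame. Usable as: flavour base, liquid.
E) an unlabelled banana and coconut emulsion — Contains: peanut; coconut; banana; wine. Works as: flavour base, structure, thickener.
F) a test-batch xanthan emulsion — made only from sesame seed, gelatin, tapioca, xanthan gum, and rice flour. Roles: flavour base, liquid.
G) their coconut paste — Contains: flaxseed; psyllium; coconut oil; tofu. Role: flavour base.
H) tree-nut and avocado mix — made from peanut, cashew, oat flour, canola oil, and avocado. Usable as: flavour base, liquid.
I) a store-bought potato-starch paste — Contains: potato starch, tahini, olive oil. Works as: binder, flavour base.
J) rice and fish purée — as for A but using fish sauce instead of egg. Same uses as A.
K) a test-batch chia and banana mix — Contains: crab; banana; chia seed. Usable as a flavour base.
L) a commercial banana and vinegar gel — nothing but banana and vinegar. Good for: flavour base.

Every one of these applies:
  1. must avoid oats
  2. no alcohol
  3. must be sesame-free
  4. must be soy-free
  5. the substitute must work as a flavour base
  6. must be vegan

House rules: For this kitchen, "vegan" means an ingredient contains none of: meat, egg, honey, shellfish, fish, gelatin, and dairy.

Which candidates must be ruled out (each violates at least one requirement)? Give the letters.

A, B, C, D, E, F, G, H, I, J, K

A: has egg, so not vegan — no
B: has soy lecithin, so not soy-free — reject
C: not usable as a flavour base; has rolled oats, so not oat-free — no
D: has sesame, so not sesame-free — no
E: has wine, so not alcohol-free — reject
F: has gelatin, so not vegan; has sesame seed, so not sesame-free — no
G: has tofu, so not soy-free — out
H: has oat flour, so not oat-free — out
I: has tahini, so not sesame-free — out
J: has fish sauce, so not vegan — no
K: has crab, so not vegan — no
L: every rule checks out — valid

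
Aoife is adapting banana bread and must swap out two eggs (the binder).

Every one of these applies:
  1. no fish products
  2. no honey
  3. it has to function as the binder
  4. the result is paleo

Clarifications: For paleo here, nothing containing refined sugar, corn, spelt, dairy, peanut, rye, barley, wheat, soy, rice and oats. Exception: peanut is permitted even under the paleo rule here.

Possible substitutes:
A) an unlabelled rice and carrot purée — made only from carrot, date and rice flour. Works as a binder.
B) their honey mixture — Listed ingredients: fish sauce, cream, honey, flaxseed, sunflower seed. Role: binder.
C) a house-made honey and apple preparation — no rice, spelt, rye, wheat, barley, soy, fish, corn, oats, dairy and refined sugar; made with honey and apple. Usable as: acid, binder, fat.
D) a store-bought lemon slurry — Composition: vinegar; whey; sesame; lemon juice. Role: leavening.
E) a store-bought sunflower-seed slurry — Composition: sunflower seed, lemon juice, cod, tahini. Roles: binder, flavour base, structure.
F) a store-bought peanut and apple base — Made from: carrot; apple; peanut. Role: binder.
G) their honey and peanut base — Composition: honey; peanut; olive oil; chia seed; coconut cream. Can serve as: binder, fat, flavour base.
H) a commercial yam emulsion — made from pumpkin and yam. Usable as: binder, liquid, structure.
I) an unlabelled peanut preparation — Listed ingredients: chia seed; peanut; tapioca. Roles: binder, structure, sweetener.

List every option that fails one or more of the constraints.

A: has rice flour, so not paleo — reject
B: has cream, so not paleo; has fish sauce, so not fish-free (and 1 more) — reject
C: has honey, so not honey-free — reject
D: not usable as a binder; has whey, so not paleo — reject
E: has cod, so not fish-free — no
F: peanut is permitted under the paleo carve-out; nothing else excluded — valid
G: has honey, so not honey-free — no
H: only pumpkin and yam; none excluded — valid
I: peanut is permitted under the paleo carve-out; nothing else excluded — OK

A, B, C, D, E, G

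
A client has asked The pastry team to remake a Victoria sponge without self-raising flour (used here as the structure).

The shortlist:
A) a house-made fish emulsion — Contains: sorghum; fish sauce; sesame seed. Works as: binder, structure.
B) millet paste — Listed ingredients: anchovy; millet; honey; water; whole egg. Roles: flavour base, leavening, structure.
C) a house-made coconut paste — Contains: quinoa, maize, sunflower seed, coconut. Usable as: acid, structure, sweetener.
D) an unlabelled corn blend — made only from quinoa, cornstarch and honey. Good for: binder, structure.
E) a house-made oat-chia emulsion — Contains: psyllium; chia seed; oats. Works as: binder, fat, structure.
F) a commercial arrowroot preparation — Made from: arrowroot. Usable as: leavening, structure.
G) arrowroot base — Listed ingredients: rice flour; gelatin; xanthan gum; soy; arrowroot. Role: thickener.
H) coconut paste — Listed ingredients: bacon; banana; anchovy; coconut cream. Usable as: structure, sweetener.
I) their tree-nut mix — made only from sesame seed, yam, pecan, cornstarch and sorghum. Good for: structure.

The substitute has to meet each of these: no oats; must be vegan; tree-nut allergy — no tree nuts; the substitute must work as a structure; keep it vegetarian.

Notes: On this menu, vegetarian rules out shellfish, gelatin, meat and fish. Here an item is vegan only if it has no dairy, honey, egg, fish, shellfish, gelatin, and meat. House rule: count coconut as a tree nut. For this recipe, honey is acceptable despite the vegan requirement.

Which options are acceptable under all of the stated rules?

A: has fish sauce, so not vegetarian; has fish sauce, so not vegan — out
B: has anchovy, so not vegetarian; has whole egg, so not vegan — reject
C: has coconut, so not tree-nut-free — reject
D: honey is permitted under the vegan carve-out; nothing else excluded — valid
E: has oats, so not oat-free — no
F: tree-nut-free, vegan — keep
G: not usable as a structure; has gelatin, so not vegetarian (and 1 more) — out
H: has anchovy, so not vegetarian; has anchovy, so not vegan (and 1 more) — reject
I: has pecan, so not tree-nut-free — out

D, F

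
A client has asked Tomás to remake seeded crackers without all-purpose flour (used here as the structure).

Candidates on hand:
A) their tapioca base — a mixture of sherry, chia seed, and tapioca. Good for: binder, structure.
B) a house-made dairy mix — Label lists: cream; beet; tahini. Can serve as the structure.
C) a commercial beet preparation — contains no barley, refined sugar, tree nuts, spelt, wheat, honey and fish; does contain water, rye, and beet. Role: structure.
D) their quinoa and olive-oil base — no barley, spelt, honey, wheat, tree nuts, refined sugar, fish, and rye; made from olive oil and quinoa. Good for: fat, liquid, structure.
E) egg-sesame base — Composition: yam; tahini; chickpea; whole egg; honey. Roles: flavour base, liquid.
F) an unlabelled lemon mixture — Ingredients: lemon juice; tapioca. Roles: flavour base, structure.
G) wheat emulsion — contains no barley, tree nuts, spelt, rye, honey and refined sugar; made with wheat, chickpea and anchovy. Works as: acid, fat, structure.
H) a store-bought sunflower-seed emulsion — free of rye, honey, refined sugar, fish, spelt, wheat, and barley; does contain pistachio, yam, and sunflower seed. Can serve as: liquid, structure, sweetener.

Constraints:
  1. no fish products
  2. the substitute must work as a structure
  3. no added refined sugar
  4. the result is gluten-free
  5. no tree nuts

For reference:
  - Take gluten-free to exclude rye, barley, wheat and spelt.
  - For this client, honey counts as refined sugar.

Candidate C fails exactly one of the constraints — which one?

gluten-free

usable as a structure: satisfied
gluten-free: has rye — fails
no-added-sugar: satisfied
fish-free: satisfied
tree-nut-free: satisfied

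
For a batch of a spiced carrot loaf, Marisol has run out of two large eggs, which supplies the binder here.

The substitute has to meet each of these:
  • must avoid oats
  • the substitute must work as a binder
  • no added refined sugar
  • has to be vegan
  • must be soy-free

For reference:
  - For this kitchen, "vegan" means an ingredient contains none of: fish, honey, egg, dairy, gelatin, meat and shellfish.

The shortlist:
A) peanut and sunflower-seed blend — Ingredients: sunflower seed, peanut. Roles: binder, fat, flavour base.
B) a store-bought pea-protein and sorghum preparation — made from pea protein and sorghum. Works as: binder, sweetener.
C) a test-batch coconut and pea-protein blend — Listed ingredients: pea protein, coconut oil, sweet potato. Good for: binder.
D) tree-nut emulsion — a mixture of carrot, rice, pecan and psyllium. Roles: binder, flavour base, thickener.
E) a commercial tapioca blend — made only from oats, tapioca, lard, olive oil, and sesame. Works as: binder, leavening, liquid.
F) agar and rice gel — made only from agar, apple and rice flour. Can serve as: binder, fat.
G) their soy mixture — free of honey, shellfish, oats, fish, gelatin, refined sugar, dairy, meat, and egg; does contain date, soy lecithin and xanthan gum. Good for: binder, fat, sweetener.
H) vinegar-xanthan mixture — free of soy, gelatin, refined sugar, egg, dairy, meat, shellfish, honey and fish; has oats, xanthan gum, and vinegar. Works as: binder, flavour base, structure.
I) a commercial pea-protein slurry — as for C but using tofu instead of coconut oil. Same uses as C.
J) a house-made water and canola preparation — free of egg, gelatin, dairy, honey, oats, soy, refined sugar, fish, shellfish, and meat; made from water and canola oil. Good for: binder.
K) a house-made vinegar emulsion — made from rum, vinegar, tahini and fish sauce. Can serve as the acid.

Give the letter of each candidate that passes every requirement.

A: all constraints satisfied — valid
B: every rule checks out — valid
C: every rule checks out — keep
D: all constraints satisfied — keep
E: has lard, so not vegan; has oats, so not oat-free — reject
F: vegan, no refined sugar — keep
G: has soy lecithin, so not soy-free — out
H: has oats, so not oat-free — no
I: has tofu, so not soy-free — out
J: works as a binder, no soy, vegan — OK
K: not usable as a binder; has fish sauce, so not vegan — reject

A, B, C, D, F, J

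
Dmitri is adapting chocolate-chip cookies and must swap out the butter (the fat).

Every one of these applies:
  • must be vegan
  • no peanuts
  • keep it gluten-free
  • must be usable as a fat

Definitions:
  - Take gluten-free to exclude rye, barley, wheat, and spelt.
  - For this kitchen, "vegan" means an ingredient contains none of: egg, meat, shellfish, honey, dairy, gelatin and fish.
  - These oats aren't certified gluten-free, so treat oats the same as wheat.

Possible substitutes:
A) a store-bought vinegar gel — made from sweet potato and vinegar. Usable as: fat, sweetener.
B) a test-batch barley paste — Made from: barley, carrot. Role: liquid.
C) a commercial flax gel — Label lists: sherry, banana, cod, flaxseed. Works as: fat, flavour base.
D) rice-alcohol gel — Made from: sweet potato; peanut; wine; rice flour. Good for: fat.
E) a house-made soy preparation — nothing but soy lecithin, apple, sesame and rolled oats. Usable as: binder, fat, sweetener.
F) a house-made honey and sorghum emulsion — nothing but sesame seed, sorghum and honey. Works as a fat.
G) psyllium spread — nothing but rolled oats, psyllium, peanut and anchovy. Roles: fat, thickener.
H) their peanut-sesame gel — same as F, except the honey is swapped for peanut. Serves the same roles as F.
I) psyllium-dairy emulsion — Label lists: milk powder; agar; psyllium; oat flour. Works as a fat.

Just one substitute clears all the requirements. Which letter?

A

A: works as a fat, vegan, gluten-free — OK
B: not usable as a fat; has barley, so not gluten-free — reject
C: has cod, so not vegan — reject
D: has peanut, so not peanut-free — out
E: has rolled oats, so not gluten-free — out
F: has honey, so not vegan — no
G: has rolled oats, so not gluten-free; has anchovy, so not vegan (and 1 more) — no
H: has peanut, so not peanut-free — reject
I: has oat flour, so not gluten-free; has milk powder, so not vegan — reject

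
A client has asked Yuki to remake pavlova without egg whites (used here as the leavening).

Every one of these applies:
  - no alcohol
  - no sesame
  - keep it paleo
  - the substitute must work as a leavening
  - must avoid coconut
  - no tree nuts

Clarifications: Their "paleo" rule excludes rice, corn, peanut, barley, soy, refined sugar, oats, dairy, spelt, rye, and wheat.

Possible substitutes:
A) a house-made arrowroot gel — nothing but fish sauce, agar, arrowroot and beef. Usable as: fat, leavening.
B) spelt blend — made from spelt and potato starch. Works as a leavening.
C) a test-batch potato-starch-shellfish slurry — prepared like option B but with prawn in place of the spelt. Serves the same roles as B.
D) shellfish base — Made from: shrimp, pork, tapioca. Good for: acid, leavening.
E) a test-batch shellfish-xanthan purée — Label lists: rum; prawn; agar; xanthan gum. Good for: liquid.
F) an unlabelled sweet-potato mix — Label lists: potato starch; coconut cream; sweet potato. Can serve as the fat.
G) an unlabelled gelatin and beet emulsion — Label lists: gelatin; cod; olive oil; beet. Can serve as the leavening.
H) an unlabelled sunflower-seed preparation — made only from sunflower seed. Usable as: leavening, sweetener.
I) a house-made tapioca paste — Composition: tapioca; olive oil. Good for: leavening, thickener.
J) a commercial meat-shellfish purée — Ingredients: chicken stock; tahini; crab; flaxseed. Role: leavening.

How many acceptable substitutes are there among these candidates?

6

A: works as a leavening, no sesame, no alcohol — keep
B: has spelt, so not paleo — no
C: no coconut, no tree nuts — OK
D: only pork, shrimp and tapioca; none excluded — OK
E: not usable as a leavening; has rum, so not alcohol-free — out
F: not usable as a leavening; has coconut cream, so not coconut-free — no
G: paleo, no coconut — keep
H: no coconut, no tree nuts — OK
I: no sesame, no alcohol — keep
J: has tahini, so not sesame-free — no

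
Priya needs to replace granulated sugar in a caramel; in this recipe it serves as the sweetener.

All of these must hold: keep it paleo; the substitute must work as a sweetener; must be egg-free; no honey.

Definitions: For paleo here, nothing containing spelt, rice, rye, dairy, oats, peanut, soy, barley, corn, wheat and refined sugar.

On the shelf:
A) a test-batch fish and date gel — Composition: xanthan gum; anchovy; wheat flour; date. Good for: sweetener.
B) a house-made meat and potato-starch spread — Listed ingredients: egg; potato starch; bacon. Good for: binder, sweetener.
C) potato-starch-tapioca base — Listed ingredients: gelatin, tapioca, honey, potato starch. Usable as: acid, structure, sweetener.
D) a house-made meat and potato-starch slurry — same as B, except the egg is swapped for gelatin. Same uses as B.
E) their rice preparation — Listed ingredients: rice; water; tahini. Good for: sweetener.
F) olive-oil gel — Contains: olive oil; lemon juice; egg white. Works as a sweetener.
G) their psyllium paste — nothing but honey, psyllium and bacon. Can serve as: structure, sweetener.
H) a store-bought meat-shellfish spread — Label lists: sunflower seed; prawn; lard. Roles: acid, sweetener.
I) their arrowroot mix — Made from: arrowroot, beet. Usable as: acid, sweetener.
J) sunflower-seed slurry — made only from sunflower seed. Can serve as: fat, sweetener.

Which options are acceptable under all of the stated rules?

A: has wheat flour, so not paleo — no
B: has egg, so not egg-free — no
C: has honey, so not honey-free — out
D: every rule checks out — valid
E: has rice, so not paleo — reject
F: has egg white, so not egg-free — reject
G: has honey, so not honey-free — out
H: only lard, prawn and sunflower seed; none excluded — OK
I: paleo, no honey — valid
J: all constraints satisfied — keep

D, H, I, J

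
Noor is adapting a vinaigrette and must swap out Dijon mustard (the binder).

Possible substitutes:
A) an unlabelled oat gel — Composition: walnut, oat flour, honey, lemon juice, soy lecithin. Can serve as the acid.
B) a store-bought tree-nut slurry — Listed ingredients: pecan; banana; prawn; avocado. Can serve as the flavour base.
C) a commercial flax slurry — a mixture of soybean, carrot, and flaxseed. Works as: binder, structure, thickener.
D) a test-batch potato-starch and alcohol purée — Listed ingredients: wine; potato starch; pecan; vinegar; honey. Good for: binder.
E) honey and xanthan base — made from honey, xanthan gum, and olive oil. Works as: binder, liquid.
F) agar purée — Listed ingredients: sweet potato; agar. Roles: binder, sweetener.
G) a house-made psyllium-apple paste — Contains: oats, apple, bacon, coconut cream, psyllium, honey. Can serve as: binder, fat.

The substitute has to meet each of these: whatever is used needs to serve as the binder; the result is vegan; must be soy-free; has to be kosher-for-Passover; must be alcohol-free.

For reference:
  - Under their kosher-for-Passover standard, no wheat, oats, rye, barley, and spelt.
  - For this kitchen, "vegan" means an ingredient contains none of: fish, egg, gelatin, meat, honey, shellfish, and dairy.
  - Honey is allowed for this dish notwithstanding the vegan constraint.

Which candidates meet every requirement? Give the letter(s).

E, F

A: not usable as a binder; has oat flour, so not kosher-for-Passover (and 1 more) — no
B: not usable as a binder; has prawn, so not vegan — reject
C: has soybean, so not soy-free — no
D: has wine, so not alcohol-free — reject
E: honey is permitted under the vegan carve-out; nothing else excluded — OK
F: only sweet potato and agar; none excluded — OK
G: has oats, so not kosher-for-Passover; has bacon, so not vegan — no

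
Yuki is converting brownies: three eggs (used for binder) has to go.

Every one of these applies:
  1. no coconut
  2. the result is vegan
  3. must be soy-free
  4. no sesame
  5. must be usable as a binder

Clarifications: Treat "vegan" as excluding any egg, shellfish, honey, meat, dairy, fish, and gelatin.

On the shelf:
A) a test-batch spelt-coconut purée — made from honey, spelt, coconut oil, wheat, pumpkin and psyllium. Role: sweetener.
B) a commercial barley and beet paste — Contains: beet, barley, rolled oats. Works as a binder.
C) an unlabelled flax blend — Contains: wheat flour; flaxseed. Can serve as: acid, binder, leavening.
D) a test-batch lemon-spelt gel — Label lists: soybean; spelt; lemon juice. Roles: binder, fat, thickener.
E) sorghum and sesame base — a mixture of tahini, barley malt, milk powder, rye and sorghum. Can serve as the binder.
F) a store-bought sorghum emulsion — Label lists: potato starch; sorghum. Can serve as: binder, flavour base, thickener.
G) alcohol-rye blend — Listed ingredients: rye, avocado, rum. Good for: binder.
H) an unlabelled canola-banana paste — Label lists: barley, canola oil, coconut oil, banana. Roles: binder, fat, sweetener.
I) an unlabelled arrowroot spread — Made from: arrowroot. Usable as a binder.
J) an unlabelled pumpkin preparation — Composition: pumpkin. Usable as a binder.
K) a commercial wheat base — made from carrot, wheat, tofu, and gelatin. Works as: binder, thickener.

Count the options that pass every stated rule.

6

A: not usable as a binder; has honey, so not vegan (and 1 more) — no
B: no sesame, no coconut — OK
C: works as a binder, no coconut, no sesame — OK
D: has soybean, so not soy-free — no
E: has milk powder, so not vegan; has tahini, so not sesame-free — reject
F: all constraints satisfied — valid
G: no sesame, no soy — valid
H: has coconut oil, so not coconut-free — out
I: only arrowroot; none excluded — valid
J: nothing on the exclusion list — keep
K: has gelatin, so not vegan; has tofu, so not soy-free — out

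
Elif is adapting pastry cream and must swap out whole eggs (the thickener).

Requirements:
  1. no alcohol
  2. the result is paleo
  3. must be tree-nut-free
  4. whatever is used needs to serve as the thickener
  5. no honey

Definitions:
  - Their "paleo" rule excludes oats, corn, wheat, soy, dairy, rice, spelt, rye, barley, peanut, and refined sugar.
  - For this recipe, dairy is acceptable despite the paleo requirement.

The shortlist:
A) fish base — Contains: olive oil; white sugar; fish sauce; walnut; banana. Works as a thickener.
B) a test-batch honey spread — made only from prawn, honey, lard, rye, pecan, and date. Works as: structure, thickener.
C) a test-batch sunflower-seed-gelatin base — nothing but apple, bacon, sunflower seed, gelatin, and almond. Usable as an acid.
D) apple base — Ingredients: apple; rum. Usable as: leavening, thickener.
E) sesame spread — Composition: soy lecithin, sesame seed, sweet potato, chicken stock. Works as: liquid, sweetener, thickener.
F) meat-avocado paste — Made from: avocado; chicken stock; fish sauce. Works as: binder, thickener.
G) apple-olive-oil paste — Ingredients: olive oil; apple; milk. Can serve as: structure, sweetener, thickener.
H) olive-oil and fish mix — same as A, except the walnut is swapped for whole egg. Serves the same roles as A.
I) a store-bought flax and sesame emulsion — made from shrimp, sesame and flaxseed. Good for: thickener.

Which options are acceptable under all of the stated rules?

F, G, I

A: has white sugar, so not paleo; has walnut, so not tree-nut-free — out
B: has rye, so not paleo; has honey, so not honey-free (and 1 more) — out
C: not usable as a thickener; has almond, so not tree-nut-free — reject
D: has rum, so not alcohol-free — out
E: has soy lecithin, so not paleo — reject
F: all constraints satisfied — OK
G: dairy is permitted under the paleo carve-out; nothing else excluded — valid
H: has white sugar, so not paleo — out
I: nothing on the exclusion list — keep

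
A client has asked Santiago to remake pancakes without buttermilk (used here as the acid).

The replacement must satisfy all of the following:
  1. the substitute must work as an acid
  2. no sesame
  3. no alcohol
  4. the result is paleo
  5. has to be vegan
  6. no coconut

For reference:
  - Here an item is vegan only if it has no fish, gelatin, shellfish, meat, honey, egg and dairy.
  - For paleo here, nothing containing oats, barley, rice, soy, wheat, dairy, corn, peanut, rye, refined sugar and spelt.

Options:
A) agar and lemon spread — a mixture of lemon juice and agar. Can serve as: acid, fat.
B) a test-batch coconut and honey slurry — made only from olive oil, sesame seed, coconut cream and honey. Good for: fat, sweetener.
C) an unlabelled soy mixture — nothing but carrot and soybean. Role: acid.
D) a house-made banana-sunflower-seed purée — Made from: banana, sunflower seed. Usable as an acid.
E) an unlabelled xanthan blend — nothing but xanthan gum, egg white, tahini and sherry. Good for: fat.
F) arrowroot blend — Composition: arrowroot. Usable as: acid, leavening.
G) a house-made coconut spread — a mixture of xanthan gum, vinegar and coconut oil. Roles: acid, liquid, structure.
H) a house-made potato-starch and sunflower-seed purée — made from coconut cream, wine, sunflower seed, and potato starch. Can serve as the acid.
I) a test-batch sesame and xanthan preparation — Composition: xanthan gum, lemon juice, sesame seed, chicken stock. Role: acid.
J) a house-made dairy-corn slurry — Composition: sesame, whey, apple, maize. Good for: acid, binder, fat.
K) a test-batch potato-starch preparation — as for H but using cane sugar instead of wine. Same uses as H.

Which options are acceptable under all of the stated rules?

A, D, F

A: no sesame, no coconut — valid
B: not usable as an acid; has honey, so not vegan (and 2 more) — reject
C: has soybean, so not paleo — out
D: works as an acid, no alcohol, no coconut — keep
E: not usable as an acid; has egg white, so not vegan (and 2 more) — reject
F: vegan, no coconut — valid
G: has coconut oil, so not coconut-free — reject
H: has coconut cream, so not coconut-free; has wine, so not alcohol-free — no
I: has chicken stock, so not vegan; has sesame seed, so not sesame-free — no
J: has whey, so not vegan; has maize, so not paleo (and 1 more) — out
K: has cane sugar, so not paleo; has coconut cream, so not coconut-free — reject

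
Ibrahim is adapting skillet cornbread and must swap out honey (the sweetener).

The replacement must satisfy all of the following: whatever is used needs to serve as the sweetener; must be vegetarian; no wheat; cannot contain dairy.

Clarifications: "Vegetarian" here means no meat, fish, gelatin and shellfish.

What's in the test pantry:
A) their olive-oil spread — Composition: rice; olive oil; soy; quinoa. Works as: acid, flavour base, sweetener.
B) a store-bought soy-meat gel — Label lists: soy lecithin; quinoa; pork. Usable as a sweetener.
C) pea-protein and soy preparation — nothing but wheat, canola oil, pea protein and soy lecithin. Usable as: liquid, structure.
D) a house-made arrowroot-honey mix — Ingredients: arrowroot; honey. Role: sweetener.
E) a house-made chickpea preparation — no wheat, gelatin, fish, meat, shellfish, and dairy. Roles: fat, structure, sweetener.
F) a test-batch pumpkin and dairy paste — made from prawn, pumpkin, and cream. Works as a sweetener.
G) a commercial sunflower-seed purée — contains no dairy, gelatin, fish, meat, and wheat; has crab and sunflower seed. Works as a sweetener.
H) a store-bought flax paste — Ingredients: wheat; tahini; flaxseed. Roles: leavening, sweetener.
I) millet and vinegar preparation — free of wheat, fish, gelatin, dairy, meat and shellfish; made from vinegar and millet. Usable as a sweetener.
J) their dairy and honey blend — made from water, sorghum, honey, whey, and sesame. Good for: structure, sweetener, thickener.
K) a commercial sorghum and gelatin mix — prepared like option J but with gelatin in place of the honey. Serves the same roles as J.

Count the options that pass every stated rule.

4

A: rice and soy etc. — none of it excluded — OK
B: has pork, so not vegetarian — no
C: not usable as a sweetener; has wheat, so not wheat-free — out
D: no dairy, vegetarian — valid
E: works as a sweetener, vegetarian, no wheat — keep
F: has prawn, so not vegetarian; has cream, so not dairy-free — no
G: has crab, so not vegetarian — out
H: has wheat, so not wheat-free — no
I: works as a sweetener, no wheat, no dairy — keep
J: has whey, so not dairy-free — out
K: has gelatin, so not vegetarian; has whey, so not dairy-free — out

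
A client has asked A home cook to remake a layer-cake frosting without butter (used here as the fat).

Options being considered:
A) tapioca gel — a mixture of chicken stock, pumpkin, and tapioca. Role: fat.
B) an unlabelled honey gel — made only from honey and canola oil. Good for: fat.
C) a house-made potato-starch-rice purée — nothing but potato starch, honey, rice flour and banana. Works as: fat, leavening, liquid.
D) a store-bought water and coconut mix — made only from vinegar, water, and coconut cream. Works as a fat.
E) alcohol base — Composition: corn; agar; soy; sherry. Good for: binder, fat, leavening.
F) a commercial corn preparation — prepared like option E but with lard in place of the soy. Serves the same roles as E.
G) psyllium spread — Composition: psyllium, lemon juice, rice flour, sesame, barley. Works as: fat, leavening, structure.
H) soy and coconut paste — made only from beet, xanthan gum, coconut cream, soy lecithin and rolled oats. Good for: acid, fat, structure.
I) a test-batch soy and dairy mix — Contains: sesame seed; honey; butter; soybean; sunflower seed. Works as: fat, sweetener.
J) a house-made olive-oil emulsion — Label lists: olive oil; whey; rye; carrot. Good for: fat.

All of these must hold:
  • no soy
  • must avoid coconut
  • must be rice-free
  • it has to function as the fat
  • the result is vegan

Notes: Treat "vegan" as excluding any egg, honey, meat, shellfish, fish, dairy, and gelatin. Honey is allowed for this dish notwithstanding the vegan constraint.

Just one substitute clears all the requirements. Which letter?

A: has chicken stock, so not vegan — out
B: honey is permitted under the vegan carve-out; nothing else excluded — valid
C: has rice flour, so not rice-free — no
D: has coconut cream, so not coconut-free — out
E: has soy, so not soy-free — reject
F: has lard, so not vegan — out
G: has rice flour, so not rice-free — out
H: has coconut cream, so not coconut-free; has soy lecithin, so not soy-free — out
I: has butter, so not vegan; has soybean, so not soy-free — no
J: has whey, so not vegan — reject

B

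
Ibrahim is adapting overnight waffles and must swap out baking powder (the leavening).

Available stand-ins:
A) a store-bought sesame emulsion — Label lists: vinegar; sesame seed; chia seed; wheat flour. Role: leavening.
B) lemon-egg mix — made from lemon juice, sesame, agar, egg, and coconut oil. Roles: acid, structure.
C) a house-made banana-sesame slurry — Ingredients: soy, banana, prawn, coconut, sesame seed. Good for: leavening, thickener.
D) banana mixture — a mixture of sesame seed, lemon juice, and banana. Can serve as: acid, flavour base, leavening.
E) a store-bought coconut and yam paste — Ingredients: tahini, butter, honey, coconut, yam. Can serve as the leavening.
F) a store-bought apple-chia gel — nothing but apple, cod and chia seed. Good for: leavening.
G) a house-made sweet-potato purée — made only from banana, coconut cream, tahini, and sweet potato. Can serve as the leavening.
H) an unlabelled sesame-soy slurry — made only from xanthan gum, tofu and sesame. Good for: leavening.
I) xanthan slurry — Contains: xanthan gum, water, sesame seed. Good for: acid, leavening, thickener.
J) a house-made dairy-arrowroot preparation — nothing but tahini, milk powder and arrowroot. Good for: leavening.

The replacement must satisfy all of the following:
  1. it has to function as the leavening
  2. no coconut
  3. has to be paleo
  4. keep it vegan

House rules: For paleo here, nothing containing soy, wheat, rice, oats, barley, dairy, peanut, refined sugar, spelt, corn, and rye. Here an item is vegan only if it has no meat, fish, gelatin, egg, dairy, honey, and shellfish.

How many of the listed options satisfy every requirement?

2

A: has wheat flour, so not paleo — no
B: not usable as a leavening; has egg, so not vegan (and 1 more) — out
C: has soy, so not paleo; has prawn, so not vegan (and 1 more) — out
D: vegan, paleo — keep
E: has butter, so not paleo; has butter, so not vegan (and 1 more) — out
F: has cod, so not vegan — reject
G: has coconut cream, so not coconut-free — out
H: has tofu, so not paleo — no
I: nothing on the exclusion list — valid
J: has milk powder, so not paleo; has milk powder, so not vegan — out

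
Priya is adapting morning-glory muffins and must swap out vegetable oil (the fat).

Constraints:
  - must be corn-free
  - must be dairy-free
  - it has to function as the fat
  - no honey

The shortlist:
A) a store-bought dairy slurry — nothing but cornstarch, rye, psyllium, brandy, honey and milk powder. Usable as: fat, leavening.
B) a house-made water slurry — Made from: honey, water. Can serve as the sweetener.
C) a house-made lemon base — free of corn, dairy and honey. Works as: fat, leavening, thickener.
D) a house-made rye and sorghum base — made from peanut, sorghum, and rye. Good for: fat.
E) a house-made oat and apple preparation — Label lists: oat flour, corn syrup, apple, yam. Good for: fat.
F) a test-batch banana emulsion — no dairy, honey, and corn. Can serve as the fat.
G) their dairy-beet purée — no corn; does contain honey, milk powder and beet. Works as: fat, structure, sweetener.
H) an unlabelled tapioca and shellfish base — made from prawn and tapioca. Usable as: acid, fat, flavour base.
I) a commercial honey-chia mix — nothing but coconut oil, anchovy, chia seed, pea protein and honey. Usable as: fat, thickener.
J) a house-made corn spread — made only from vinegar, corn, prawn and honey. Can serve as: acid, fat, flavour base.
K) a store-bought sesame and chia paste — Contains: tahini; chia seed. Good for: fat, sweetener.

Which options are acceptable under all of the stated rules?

A: has milk powder, so not dairy-free; has honey, so not honey-free (and 1 more) — no
B: not usable as a fat; has honey, so not honey-free — reject
C: works as a fat, no honey, no dairy — keep
D: works as a fat, no honey, no corn — OK
E: has corn syrup, so not corn-free — out
F: no dairy, no honey — keep
G: has milk powder, so not dairy-free; has honey, so not honey-free — no
H: nothing on the exclusion list — keep
I: has honey, so not honey-free — reject
J: has honey, so not honey-free; has corn, so not corn-free — no
K: no dairy, no honey — valid

C, D, F, H, K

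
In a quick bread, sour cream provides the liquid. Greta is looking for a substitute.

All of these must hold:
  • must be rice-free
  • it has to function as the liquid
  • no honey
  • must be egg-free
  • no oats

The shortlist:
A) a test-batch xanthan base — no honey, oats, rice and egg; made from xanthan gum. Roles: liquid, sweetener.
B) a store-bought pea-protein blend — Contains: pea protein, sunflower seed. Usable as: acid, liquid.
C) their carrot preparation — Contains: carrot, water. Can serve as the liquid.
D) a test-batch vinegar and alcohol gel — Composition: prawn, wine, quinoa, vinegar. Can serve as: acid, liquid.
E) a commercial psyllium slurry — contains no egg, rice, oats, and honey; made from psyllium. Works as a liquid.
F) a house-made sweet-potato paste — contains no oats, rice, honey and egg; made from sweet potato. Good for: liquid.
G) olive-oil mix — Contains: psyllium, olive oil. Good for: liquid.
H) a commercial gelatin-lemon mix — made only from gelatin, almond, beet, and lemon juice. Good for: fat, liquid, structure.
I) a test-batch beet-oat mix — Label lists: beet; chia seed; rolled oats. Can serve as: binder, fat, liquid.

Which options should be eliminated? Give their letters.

I

A: no egg, no oats — keep
B: no rice, no egg — OK
C: every rule checks out — keep
D: works as a liquid, no honey, no egg — valid
E: works as a liquid, no egg, no honey — valid
F: works as a liquid, no egg, no honey — OK
G: no rice, no oats — valid
H: gelatin and almond etc. — none of it excluded — keep
I: has rolled oats, so not oat-free — out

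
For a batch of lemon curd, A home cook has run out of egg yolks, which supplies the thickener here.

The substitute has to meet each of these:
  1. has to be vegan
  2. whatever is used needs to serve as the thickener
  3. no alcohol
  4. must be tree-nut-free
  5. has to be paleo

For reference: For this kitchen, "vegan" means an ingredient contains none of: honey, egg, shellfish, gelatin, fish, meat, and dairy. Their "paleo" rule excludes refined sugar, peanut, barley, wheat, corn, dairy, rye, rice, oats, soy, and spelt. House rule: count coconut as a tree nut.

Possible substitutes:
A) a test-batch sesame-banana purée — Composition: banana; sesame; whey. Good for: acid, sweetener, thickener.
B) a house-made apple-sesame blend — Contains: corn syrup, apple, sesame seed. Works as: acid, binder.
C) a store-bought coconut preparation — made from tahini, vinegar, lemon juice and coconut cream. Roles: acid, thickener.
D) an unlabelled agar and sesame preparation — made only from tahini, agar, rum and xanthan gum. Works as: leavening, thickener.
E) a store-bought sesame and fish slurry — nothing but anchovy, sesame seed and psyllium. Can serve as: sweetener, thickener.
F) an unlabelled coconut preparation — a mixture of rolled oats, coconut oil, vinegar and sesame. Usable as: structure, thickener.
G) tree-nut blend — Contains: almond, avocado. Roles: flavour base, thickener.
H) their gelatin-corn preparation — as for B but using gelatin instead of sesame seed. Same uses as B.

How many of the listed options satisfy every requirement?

0

A: has whey, so not vegan; has whey, so not paleo — out
B: not usable as a thickener; has corn syrup, so not paleo — reject
C: has coconut cream, so not tree-nut-free — no
D: has rum, so not alcohol-free — no
E: has anchovy, so not vegan — reject
F: has rolled oats, so not paleo; has coconut oil, so not tree-nut-free — out
G: has almond, so not tree-nut-free — reject
H: not usable as a thickener; has gelatin, so not vegan (and 1 more) — no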